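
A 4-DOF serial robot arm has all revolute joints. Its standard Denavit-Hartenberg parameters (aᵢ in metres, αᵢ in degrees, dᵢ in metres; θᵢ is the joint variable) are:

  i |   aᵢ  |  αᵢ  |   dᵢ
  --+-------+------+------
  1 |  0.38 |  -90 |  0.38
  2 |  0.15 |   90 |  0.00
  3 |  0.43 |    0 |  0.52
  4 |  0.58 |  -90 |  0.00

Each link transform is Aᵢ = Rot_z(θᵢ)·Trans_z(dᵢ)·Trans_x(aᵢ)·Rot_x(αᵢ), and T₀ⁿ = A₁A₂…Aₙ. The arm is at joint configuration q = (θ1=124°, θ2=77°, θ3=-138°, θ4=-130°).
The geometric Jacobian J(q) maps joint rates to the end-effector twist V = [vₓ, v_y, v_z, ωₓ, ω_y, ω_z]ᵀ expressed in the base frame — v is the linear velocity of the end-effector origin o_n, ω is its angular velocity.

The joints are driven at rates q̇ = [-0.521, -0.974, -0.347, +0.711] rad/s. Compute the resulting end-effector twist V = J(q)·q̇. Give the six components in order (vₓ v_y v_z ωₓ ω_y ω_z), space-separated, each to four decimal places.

0.3972 0.0123 0.7548 0.6092 0.8387 -0.4391

o_n = [-0.7140, 0.5364, 0.6819]
J₁: ẑ×o_n = [-0.5364, -0.7140, 0.0000], ω = ẑ
J2: z=[-0.8290, -0.5592, 0.0000] o=[-0.2125, 0.3150, 0.3800] → [-0.1688, 0.2503, -0.4640, -0.8290, -0.5592, 0.0000]
J3: z=[-0.5449, 0.8078, 0.2250] o=[-0.2314, 0.3430, 0.2338] → [0.3184, 0.1356, 0.2844, -0.5449, 0.8078, 0.2250]
J4: z=[-0.5449, 0.8078, 0.2250] o=[-0.2360, 0.8644, 0.6622] → [0.0897, -0.0968, 0.5648, -0.5449, 0.8078, 0.2250]
V = J·q̇ = [0.3972, 0.0123, 0.7548, 0.6092, 0.8387, -0.4391]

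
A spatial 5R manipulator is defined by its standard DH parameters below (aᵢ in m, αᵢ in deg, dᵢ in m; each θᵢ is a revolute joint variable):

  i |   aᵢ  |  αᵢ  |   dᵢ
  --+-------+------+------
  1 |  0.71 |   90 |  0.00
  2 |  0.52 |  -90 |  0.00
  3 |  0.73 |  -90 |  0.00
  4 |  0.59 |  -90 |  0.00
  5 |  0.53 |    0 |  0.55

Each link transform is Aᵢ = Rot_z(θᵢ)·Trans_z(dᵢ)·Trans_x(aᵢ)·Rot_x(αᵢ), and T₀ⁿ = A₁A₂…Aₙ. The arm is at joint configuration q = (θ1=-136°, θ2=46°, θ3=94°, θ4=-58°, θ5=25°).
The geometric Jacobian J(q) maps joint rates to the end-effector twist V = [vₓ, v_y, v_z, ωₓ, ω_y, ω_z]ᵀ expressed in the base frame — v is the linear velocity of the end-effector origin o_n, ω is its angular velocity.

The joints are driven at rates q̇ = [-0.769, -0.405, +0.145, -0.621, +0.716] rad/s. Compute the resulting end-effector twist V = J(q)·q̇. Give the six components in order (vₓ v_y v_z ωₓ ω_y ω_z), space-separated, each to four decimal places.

o_n = [0.7311, -1.7614, 0.8744]
J₁: ẑ×o_n = [1.7614, 0.7311, -0.0000], ω = ẑ
J2: z=[-0.6947, 0.7193, 0.0000] o=[-0.5107, -0.4932, 0.0000] → [0.6290, 0.6074, -0.0123, -0.6947, 0.7193, 0.0000]
J3: z=[0.5174, 0.4997, 0.6947] o=[-0.7706, -0.7441, 0.3741] → [0.9567, 0.7843, -1.2768, 0.5174, 0.4997, 0.6947]
J4: z=[0.4500, 0.5316, -0.7176] o=[-0.2393, -1.2434, 0.3374] → [-0.0863, -0.9380, -0.7489, 0.4500, 0.5316, -0.7176]
J5: z=[0.3430, -0.8448, -0.4107] o=[0.2472, -1.2072, 0.6693] → [-0.4008, -0.2691, 0.2187, 0.3430, -0.8448, -0.4107]
V = J·q̇ = [-1.7040, -0.3047, 0.4415, 0.3225, -1.1538, -0.5167]

-1.7040 -0.3047 0.4415 0.3225 -1.1538 -0.5167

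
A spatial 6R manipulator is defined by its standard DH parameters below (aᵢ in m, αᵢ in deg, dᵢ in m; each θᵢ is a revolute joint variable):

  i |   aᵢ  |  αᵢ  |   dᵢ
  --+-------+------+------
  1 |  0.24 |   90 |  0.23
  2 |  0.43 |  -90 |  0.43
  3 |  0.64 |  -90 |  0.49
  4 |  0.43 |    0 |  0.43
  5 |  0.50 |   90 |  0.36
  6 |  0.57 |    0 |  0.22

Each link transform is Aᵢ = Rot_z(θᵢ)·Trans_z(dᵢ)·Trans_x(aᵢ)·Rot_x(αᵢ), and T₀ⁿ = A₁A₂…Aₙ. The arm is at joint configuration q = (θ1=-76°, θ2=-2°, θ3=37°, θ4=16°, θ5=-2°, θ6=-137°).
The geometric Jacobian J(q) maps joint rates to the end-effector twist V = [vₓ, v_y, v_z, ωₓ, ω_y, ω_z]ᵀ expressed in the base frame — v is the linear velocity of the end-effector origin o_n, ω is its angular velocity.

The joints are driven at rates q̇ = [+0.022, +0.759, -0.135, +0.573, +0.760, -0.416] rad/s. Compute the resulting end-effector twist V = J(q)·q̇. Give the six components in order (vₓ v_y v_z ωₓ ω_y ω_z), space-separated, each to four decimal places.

0.0030 0.3750 0.4991 0.0198 0.9334 -0.4855

o_n = [0.9246, -1.2079, 0.7548]
J₁: ẑ×o_n = [1.2079, 0.9246, -0.0000], ω = ẑ
J2: z=[-0.9703, -0.2419, 0.0000] o=[0.0581, -0.2329, 0.2300] → [-0.1270, 0.5092, 1.1557, -0.9703, -0.2419, 0.0000]
J3: z=[0.0084, -0.0339, 0.9994] o=[-0.2552, -0.7539, 0.2150] → [0.4355, 1.1746, 0.0361, 0.0084, -0.0339, 0.9994]
J4: z=[0.6294, 0.7768, 0.0210] o=[0.2462, -1.1729, 0.6869] → [0.0535, -0.0285, -0.5490, 0.6294, 0.7768, 0.0210]
J5: z=[0.6294, 0.7768, 0.0210] o=[0.8371, -1.0948, 0.5659] → [0.1491, -0.1171, -0.1392, 0.6294, 0.7768, 0.0210]
J6: z=[0.1962, -0.1850, 0.9630] o=[1.4396, -1.1162, 0.4391] → [0.0299, -0.5578, -0.1133, 0.1962, -0.1850, 0.9630]
V = J·q̇ = [0.0030, 0.3750, 0.4991, 0.0198, 0.9334, -0.4855]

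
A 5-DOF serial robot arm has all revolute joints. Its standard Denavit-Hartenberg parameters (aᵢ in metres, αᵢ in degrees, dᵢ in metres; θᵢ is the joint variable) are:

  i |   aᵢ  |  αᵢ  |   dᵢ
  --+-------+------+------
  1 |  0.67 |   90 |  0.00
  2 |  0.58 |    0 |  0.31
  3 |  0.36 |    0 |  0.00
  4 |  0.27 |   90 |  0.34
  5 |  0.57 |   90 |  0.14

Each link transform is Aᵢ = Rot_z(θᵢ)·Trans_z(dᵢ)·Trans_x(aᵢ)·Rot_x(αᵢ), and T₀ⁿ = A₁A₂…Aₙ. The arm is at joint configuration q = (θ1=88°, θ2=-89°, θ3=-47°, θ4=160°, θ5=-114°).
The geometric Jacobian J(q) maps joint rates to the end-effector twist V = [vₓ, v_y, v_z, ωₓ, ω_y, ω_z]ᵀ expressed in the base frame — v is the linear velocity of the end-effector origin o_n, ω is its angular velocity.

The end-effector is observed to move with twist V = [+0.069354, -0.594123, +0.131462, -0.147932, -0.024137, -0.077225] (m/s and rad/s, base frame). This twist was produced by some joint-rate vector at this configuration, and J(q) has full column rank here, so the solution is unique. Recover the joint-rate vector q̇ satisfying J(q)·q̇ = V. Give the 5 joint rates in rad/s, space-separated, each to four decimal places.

-0.1430 -0.6230 -0.0200 0.4960 -0.0720

o_n = [0.1471, 0.5081, -0.9424]
J₁: ẑ×o_n = [-0.5081, 0.1471, 0.0000], ω = ẑ
J2: z=[0.9994, -0.0349, 0.0000] o=[0.0234, 0.6696, 0.0000] → [0.0329, 0.9418, -0.1570, 0.9994, -0.0349, 0.0000]
J3: z=[0.9994, -0.0349, 0.0000] o=[0.3335, 0.6689, -0.5799] → [0.0126, 0.3622, -0.1672, 0.9994, -0.0349, 0.0000]
J4: z=[0.9994, -0.0349, 0.0000] o=[0.3245, 0.4101, -0.8300] → [0.0039, 0.1123, 0.0918, 0.9994, -0.0349, 0.0000]
J5: z=[0.0142, 0.4065, -0.9135] o=[0.6729, 0.6447, -0.7202] → [-0.2151, 0.4835, 0.2118, 0.0142, 0.4065, -0.9135]
q̇ = J⁺·V = [-0.1430, -0.6230, -0.0200, 0.4960, -0.0720]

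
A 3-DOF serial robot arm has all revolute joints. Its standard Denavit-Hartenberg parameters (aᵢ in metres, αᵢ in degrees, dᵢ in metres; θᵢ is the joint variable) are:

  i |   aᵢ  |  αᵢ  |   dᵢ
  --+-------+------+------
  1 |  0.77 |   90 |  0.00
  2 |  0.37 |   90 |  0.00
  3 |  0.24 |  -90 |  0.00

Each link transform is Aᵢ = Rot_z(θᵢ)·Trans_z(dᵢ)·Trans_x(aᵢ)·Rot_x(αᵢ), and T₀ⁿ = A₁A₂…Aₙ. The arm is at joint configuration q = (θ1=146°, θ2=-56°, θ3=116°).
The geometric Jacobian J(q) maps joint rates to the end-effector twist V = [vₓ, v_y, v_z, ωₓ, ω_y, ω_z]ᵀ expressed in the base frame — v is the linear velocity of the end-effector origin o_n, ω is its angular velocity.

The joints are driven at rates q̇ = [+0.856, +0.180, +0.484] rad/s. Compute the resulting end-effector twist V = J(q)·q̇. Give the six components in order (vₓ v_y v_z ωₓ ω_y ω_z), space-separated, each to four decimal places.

o_n = [-0.6405, 0.6922, -0.2195]
J₁: ẑ×o_n = [-0.6922, -0.6405, 0.0000], ω = ẑ
J2: z=[0.5592, 0.8290, 0.0000] o=[-0.6384, 0.4306, 0.0000] → [-0.1820, 0.1228, 0.1481, 0.5592, 0.8290, 0.0000]
J3: z=[0.6873, -0.4636, -0.5592] o=[-0.8099, 0.5463, -0.3067] → [0.0412, -0.1547, 0.1788, 0.6873, -0.4636, -0.5592]
V = J·q̇ = [-0.6054, -0.6010, 0.1132, 0.4333, -0.0752, 0.5854]

-0.6054 -0.6010 0.1132 0.4333 -0.0752 0.5854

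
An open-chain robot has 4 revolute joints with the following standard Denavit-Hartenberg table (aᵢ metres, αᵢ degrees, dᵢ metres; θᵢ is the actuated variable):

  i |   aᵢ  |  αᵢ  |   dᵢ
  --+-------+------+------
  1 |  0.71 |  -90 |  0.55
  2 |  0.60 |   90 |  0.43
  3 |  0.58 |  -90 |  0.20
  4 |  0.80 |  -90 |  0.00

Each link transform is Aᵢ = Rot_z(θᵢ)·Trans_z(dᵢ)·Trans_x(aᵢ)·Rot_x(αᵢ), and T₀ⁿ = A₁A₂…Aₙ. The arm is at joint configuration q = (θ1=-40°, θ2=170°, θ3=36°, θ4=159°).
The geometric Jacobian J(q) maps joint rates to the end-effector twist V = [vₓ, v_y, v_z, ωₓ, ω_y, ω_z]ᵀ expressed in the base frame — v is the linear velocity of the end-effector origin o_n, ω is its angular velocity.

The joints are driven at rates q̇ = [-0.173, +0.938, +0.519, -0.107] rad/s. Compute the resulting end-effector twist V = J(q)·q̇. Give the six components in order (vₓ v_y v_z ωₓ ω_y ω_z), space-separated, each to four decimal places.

o_n = [0.3949, 0.1019, 0.5546]
J₁: ẑ×o_n = [-0.1019, 0.3949, 0.0000], ω = ẑ
J2: z=[0.6428, 0.7660, 0.0000] o=[0.5439, -0.4564, 0.5500] → [0.0035, -0.0030, 0.4730, 0.6428, 0.7660, 0.0000]
J3: z=[0.1330, -0.1116, -0.9848] o=[0.3676, 0.2528, 0.4458] → [-0.1608, -0.0413, -0.0170, 0.1330, -0.1116, -0.9848]
J4: z=[0.9635, 0.2477, 0.1021] o=[0.2594, 0.7887, 0.1674] → [0.1660, -0.3593, -0.6952, 0.9635, 0.2477, 0.1021]
V = J·q̇ = [-0.0802, -0.0541, 0.5092, 0.5689, 0.6341, -0.6950]

-0.0802 -0.0541 0.5092 0.5689 0.6341 -0.6950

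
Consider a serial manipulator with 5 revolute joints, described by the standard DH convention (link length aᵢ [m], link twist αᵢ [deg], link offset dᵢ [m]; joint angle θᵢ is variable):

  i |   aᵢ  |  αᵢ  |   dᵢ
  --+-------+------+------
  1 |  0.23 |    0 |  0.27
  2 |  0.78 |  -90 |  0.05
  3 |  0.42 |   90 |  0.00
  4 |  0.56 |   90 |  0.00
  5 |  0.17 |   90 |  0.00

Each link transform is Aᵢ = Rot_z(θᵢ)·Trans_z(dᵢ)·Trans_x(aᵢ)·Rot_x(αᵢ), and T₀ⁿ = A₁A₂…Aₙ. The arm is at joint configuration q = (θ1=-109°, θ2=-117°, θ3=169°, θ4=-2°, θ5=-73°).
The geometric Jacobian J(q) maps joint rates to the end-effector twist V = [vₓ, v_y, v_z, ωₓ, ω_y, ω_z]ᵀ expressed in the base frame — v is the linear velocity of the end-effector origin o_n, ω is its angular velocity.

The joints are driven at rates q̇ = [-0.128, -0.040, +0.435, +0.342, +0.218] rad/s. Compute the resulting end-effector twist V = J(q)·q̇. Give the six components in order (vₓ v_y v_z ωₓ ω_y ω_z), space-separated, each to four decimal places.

o_n = [0.1220, -0.3908, 0.2832]
J₁: ẑ×o_n = [0.3908, 0.1220, -0.0000], ω = ẑ
J2: z=[0.0000, 0.0000, 1.0000] o=[-0.0749, -0.2175, 0.2700] → [0.1733, 0.1969, -0.0000, 0.0000, 0.0000, 1.0000]
J3: z=[-0.7193, -0.6947, 0.0000] o=[-0.6167, 0.3436, 0.3200] → [0.0256, -0.0265, 1.0414, -0.7193, -0.6947, 0.0000]
J4: z=[-0.1325, 0.1373, -0.9816] o=[-0.3303, 0.0470, 0.2399] → [-0.4238, -0.4383, -0.0041, -0.1325, 0.1373, -0.9816]
J5: z=[0.6951, 0.7189, 0.0067] o=[0.0654, -0.3346, 0.1331] → [0.1083, -0.1040, -0.0798, 0.6951, 0.7189, 0.0067]
V = J·q̇ = [-0.1672, -0.2076, 0.4342, -0.2067, -0.0985, -0.5023]

-0.1672 -0.2076 0.4342 -0.2067 -0.0985 -0.5023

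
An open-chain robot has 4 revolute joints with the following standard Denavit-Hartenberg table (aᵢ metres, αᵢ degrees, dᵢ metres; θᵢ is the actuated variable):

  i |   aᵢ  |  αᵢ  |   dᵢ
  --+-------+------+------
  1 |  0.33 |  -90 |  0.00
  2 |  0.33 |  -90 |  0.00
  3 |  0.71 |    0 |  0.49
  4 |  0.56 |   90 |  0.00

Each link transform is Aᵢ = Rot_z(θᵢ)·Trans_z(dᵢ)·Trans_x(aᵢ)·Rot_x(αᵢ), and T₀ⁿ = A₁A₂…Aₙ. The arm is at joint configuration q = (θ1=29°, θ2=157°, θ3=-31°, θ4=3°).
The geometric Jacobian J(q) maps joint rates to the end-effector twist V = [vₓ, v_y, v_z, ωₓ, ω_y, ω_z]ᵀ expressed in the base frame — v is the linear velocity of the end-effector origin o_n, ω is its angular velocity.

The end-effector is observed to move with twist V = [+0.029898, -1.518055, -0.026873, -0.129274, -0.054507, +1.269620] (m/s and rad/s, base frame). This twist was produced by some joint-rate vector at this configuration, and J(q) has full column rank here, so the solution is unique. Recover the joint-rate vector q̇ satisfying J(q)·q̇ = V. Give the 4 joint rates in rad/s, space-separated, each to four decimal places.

0.9410 0.0150 0.0900 0.2670

o_n = [-1.3373, -0.0226, -0.1089]
J₁: ẑ×o_n = [0.0226, -1.3373, 0.0000], ω = ẑ
J2: z=[-0.4848, 0.8746, 0.0000] o=[0.2886, 0.1600, 0.0000] → [-0.0952, -0.0528, 1.5106, -0.4848, 0.8746, 0.0000]
J3: z=[-0.3417, -0.1894, 0.9205] o=[0.0229, 0.0127, -0.1289] → [0.0287, -1.2453, -0.2456, -0.3417, -0.1894, 0.9205]
J4: z=[-0.3417, -0.1894, 0.9205] o=[-0.8118, -0.0319, 0.0843] → [0.0281, -0.5498, -0.1027, -0.3417, -0.1894, 0.9205]
q̇ = J⁺·V = [0.9410, 0.0150, 0.0900, 0.2670]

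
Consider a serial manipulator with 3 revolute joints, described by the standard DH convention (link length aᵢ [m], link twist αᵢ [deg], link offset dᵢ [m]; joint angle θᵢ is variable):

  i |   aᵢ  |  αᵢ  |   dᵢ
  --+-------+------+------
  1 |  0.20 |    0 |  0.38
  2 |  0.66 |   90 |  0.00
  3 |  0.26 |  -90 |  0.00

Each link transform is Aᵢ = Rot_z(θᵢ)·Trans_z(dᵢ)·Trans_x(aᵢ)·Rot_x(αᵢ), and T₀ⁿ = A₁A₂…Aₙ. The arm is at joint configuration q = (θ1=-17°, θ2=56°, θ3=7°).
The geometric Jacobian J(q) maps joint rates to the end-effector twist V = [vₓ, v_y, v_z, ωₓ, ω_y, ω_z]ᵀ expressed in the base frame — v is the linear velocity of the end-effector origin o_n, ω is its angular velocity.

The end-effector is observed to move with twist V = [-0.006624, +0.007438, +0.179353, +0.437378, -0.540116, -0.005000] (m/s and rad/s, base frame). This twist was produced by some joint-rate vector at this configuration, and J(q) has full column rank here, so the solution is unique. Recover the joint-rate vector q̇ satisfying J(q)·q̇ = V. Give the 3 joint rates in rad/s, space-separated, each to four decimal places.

0.1300 -0.1350 0.6950

o_n = [0.9047, 0.5193, 0.4117]
J₁: ẑ×o_n = [-0.5193, 0.9047, 0.0000], ω = ẑ
J2: z=[0.0000, 0.0000, 1.0000] o=[0.1913, -0.0585, 0.3800] → [-0.5778, 0.7135, 0.0000, 0.0000, 0.0000, 1.0000]
J3: z=[0.6293, -0.7771, 0.0000] o=[0.7042, 0.3569, 0.3800] → [-0.0246, -0.0199, 0.2581, 0.6293, -0.7771, 0.0000]
q̇ = J⁺·V = [0.1300, -0.1350, 0.6950]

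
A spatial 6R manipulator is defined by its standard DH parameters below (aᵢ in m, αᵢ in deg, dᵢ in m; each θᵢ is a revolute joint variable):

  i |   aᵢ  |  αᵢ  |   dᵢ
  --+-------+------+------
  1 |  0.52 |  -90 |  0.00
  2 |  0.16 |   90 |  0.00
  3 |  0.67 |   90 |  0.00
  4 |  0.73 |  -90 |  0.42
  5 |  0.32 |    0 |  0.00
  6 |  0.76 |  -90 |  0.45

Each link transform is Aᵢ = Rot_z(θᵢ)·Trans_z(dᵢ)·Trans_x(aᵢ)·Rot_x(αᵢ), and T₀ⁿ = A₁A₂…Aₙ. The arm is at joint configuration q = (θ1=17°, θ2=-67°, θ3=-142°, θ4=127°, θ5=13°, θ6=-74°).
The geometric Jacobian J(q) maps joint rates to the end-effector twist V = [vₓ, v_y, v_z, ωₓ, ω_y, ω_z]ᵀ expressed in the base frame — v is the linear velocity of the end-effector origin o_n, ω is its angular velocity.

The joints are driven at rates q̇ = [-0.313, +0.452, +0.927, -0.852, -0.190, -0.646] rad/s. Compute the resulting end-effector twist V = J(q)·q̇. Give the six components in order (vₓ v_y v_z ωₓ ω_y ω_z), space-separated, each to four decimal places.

-0.7111 -0.6948 -1.3412 -1.0752 -0.9880 0.2443

o_n = [-0.6007, 0.9973, 0.2979]
J₁: ẑ×o_n = [-0.9973, -0.6007, 0.0000], ω = ẑ
J2: z=[-0.2924, 0.9563, 0.0000] o=[0.4973, 0.1520, 0.0000] → [0.2849, 0.0871, 0.8029, -0.2924, 0.9563, 0.0000]
J3: z=[-0.8803, -0.2691, 0.3907] o=[0.5571, 0.1703, 0.1473] → [-0.3637, -0.3198, -1.0395, -0.8803, -0.2691, 0.3907]
J4: z=[-0.4604, 0.6832, -0.5667] o=[0.4804, -0.2845, -0.3387] → [1.1614, 0.9058, 0.1485, -0.4604, 0.6832, -0.5667]
J5: z=[0.6212, 0.7041, 0.3442] o=[-0.1759, 0.1438, -0.0303] → [-0.0627, -0.3500, 0.8292, 0.6212, 0.7041, 0.3442]
J6: z=[0.6212, 0.7041, 0.3442] o=[-0.3405, 0.1550, 0.2439] → [-0.2519, -0.1231, 0.7064, 0.6212, 0.7041, 0.3442]
V = J·q̇ = [-0.7111, -0.6948, -1.3412, -1.0752, -0.9880, 0.2443]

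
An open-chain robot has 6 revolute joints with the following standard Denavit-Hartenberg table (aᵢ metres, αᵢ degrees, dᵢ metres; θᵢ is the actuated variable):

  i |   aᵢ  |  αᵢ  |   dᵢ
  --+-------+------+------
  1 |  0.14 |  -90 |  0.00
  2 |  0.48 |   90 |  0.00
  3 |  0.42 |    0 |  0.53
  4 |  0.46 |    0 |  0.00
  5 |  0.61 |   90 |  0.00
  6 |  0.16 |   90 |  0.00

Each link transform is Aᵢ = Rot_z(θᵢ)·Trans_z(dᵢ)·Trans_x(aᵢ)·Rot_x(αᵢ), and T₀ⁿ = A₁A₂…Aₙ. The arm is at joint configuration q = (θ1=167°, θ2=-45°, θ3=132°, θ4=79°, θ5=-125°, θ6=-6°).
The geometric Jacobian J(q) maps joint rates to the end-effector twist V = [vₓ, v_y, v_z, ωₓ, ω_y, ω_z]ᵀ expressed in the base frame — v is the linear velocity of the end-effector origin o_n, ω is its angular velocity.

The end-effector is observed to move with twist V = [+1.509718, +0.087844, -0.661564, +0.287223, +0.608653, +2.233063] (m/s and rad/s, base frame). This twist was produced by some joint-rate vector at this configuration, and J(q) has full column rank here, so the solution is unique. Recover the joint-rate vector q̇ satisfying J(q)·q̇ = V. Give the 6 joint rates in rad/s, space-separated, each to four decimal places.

o_n = [0.1253, -0.8935, 0.2628]
J₁: ẑ×o_n = [0.8935, 0.1253, -0.0000], ω = ẑ
J2: z=[-0.2250, -0.9744, 0.0000] o=[-0.1364, 0.0315, 0.0000] → [-0.2560, 0.0591, 0.4631, -0.2250, -0.9744, 0.0000]
J3: z=[0.6890, -0.1591, 0.7071] o=[-0.4671, 0.1078, 0.3394] → [0.7203, 0.4717, -0.5957, 0.6890, -0.1591, 0.7071]
J4: z=[0.6890, -0.1591, 0.7071] o=[0.0215, -0.3253, 0.5155] → [0.4420, 0.2476, -0.3750, 0.6890, -0.1591, 0.7071]
J5: z=[0.6890, -0.1591, 0.7071] o=[0.3464, -0.1572, 0.2366] → [0.5166, -0.1743, -0.5425, 0.6890, -0.1591, 0.7071]
J6: z=[-0.6716, 0.2266, 0.7054] o=[0.1802, -0.7433, 0.2667] → [0.1051, -0.0414, 0.1133, -0.6716, 0.2266, 0.7054]
q̇ = J⁺·V = [0.8430, -0.5960, -0.0190, 0.6050, 0.4980, 0.8840]

0.8430 -0.5960 -0.0190 0.6050 0.4980 0.8840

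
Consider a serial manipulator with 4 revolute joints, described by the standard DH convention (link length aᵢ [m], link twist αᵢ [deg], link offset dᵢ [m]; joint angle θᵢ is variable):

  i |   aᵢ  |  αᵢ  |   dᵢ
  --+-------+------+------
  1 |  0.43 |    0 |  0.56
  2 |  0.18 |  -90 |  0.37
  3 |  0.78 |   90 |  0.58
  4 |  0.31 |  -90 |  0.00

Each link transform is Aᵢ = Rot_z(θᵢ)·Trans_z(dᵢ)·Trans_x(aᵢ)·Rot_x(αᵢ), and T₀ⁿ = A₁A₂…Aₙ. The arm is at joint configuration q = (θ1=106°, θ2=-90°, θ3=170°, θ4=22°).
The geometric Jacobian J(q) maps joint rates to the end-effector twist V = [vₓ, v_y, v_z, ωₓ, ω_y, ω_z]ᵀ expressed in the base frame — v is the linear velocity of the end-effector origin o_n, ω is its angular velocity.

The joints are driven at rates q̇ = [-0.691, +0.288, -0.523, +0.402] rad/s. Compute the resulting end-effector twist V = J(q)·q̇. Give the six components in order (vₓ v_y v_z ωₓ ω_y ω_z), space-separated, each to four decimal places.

o_n = [-1.1479, 0.8424, 0.7446]
J₁: ẑ×o_n = [-0.8424, -1.1479, 0.0000], ω = ẑ
J2: z=[0.0000, 0.0000, 1.0000] o=[-0.1185, 0.4133, 0.5600] → [-0.4290, -1.0293, 0.0000, 0.0000, 0.0000, 1.0000]
J3: z=[-0.2756, 0.9613, 0.0000] o=[0.0545, 0.4630, 0.9300] → [-0.1782, -0.0511, 1.0512, -0.2756, 0.9613, 0.0000]
J4: z=[0.1669, 0.0479, -0.9848] o=[-0.8438, 0.8088, 0.7946] → [0.0307, 0.3078, 0.0202, 0.1669, 0.0479, -0.9848]
V = J·q̇ = [0.5640, 0.6472, -0.5417, 0.2113, -0.4835, -0.7989]

0.5640 0.6472 -0.5417 0.2113 -0.4835 -0.7989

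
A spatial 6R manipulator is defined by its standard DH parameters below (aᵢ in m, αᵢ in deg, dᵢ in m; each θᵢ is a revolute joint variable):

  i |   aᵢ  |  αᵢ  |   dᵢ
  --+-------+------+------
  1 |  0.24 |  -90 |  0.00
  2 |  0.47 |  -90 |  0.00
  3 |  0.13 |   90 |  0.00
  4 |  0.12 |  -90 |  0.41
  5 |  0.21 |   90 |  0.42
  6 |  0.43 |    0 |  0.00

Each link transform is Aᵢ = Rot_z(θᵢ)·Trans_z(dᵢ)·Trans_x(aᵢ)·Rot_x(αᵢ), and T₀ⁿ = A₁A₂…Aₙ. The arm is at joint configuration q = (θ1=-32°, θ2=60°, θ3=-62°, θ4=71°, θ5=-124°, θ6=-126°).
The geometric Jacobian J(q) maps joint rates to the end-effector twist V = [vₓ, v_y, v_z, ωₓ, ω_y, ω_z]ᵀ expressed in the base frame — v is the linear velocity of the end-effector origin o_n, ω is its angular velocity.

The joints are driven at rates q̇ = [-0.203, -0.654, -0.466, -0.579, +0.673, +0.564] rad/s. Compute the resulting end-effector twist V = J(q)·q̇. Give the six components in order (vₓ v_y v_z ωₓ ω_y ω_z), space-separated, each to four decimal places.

0.2603 -0.0911 0.1991 -0.2541 -1.9285 -0.2218

o_n = [0.3111, 0.1261, -0.2446]
J₁: ẑ×o_n = [-0.1261, 0.3111, 0.0000], ω = ẑ
J2: z=[0.5299, 0.8480, 0.0000] o=[0.2035, -0.1272, 0.0000] → [-0.2074, 0.1296, 0.0430, 0.5299, 0.8480, 0.0000]
J3: z=[-0.7344, 0.4589, -0.5000] o=[0.4028, -0.2517, -0.4070] → [0.2635, 0.1652, -0.2354, -0.7344, 0.4589, -0.5000]
J4: z=[-0.1256, 0.6321, 0.7647] o=[0.4895, -0.1705, -0.4599] → [-0.0907, -0.1094, 0.0755, -0.1256, 0.6321, 0.7647]
J5: z=[-0.8697, -0.4410, 0.2216] o=[0.3808, 0.1651, -0.2190] → [0.0199, -0.0377, 0.0032, -0.8697, -0.4410, 0.2216]
J6: z=[0.4659, -0.8817, 0.0741] o=[0.0496, 0.0151, 0.0783] → [0.2764, 0.1698, 0.2822, 0.4659, -0.8817, 0.0741]
V = J·q̇ = [0.2603, -0.0911, 0.1991, -0.2541, -1.9285, -0.2218]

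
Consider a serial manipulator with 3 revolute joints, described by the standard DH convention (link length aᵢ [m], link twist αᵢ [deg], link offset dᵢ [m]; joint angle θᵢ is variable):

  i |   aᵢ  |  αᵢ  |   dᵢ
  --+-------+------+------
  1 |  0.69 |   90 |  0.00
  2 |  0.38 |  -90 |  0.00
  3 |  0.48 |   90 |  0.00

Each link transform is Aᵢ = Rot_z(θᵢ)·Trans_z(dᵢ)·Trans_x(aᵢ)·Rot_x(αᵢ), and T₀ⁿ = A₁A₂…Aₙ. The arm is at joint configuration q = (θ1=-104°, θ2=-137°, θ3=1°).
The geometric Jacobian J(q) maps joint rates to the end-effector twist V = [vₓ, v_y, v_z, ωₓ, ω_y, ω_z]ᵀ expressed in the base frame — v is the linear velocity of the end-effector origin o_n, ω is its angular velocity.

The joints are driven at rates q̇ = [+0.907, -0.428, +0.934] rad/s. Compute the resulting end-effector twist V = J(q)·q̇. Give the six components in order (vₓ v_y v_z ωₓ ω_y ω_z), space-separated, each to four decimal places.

o_n = [-0.0067, -0.0613, -0.5865]
J₁: ẑ×o_n = [0.0613, -0.0067, 0.0000], ω = ẑ
J2: z=[-0.9703, 0.2419, 0.0000] o=[-0.1669, -0.6695, 0.0000] → [-0.1419, -0.5690, -0.6289, -0.9703, 0.2419, 0.0000]
J3: z=[-0.1650, -0.6617, -0.7314] o=[-0.0997, -0.3998, -0.2592] → [0.4642, -0.1220, 0.0057, -0.1650, -0.6617, -0.7314]
V = J·q̇ = [0.5499, 0.1235, 0.2745, 0.2612, -0.7216, 0.2239]

0.5499 0.1235 0.2745 0.2612 -0.7216 0.2239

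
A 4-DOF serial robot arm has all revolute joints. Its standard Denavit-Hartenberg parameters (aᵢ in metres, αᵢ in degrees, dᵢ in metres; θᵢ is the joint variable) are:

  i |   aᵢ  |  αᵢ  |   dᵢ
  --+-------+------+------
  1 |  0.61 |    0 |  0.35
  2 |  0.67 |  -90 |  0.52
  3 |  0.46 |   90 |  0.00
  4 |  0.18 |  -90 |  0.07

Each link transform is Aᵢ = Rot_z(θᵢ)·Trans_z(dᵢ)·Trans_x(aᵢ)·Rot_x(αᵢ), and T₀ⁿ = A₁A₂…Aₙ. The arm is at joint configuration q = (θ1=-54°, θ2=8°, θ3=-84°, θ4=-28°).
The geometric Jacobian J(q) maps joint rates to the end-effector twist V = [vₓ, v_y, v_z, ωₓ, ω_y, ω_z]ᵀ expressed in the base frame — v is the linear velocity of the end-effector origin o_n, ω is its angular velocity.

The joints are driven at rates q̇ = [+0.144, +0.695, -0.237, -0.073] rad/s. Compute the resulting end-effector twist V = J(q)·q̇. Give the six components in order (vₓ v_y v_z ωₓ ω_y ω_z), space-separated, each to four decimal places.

0.4104 0.4868 -0.0073 -0.1201 -0.2169 0.8314

o_n = [0.7598, -1.0306, 1.4929]
J₁: ẑ×o_n = [1.0306, 0.7598, -0.0000], ω = ẑ
J2: z=[0.0000, 0.0000, 1.0000] o=[0.3585, -0.4935, 0.3500] → [0.5371, 0.4012, -0.0000, 0.0000, 0.0000, 1.0000]
J3: z=[0.7193, 0.6947, 0.0000] o=[0.8240, -0.9755, 0.8700] → [0.4327, -0.4480, 0.0049, 0.7193, 0.6947, 0.0000]
J4: z=[-0.6909, 0.7154, 0.1045] o=[0.8574, -1.0100, 1.3275] → [0.1205, 0.1040, 0.0840, -0.6909, 0.7154, 0.1045]
V = J·q̇ = [0.4104, 0.4868, -0.0073, -0.1201, -0.2169, 0.8314]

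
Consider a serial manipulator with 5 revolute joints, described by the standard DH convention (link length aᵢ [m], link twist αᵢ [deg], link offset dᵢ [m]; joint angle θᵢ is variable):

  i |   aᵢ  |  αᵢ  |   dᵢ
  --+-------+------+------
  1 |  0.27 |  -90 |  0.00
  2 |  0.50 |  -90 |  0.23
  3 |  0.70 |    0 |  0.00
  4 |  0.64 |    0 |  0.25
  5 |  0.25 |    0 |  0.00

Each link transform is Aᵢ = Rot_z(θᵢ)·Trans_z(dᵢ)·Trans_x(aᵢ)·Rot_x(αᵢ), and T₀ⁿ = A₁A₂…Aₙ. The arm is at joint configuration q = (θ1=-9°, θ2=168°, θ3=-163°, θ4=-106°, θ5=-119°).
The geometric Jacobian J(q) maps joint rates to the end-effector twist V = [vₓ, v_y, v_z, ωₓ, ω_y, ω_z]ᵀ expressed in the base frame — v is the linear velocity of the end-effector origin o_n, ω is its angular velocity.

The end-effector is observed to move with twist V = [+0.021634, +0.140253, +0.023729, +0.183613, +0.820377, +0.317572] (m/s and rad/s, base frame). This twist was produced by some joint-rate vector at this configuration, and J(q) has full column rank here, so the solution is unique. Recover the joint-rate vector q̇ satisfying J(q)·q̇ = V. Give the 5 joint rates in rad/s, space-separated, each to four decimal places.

0.5670 0.8390 -0.0160 -0.4330 0.1940

o_n = [0.1628, -0.1148, 0.2362]
J₁: ẑ×o_n = [0.1148, 0.1628, -0.0000], ω = ẑ
J2: z=[0.1564, 0.9877, 0.0000] o=[0.2667, -0.0422, 0.0000] → [0.2333, -0.0369, 0.0913, 0.1564, 0.9877, 0.0000]
J3: z=[-0.2054, 0.0325, 0.9781] o=[-0.1804, 0.2614, -0.1040] → [0.3790, 0.4055, 0.0661, -0.2054, 0.0325, 0.9781]
J4: z=[-0.2054, 0.0325, 0.9781] o=[0.4983, 0.3611, 0.0352] → [0.4720, -0.2869, 0.1086, -0.2054, 0.0325, 0.9781]
J5: z=[-0.2054, 0.0325, 0.9781] o=[0.3577, -0.2645, 0.2821] → [-0.1479, -0.2001, -0.0244, -0.2054, 0.0325, 0.9781]
q̇ = J⁺·V = [0.5670, 0.8390, -0.0160, -0.4330, 0.1940]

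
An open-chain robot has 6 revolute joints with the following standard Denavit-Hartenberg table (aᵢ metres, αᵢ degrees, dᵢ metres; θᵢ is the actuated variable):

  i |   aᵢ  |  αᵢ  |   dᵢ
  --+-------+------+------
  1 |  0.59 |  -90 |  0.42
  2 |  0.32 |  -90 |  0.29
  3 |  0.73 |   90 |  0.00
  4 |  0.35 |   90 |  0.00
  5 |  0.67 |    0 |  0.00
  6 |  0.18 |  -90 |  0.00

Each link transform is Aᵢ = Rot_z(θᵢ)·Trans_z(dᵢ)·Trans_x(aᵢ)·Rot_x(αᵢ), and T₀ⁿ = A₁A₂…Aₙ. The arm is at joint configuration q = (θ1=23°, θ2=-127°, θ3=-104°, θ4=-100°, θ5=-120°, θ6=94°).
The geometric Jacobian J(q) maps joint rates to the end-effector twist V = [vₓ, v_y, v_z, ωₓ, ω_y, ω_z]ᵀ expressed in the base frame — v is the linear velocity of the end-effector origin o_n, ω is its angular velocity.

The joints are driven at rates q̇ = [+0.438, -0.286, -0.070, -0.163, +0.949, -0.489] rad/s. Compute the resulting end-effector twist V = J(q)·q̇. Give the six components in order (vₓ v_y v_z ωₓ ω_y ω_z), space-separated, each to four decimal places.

o_n = [-0.4635, 1.0287, 0.9465]
J₁: ẑ×o_n = [-1.0287, -0.4635, 0.0000], ω = ẑ
J2: z=[-0.3907, 0.9205, 0.0000] o=[0.5431, 0.2305, 0.4200] → [0.4846, 0.2057, 0.6147, -0.3907, 0.9205, 0.0000]
J3: z=[0.7351, 0.3121, 0.6018] o=[0.2525, 0.4222, 0.6756] → [-0.2804, -0.6300, 0.6692, 0.7351, 0.3121, 0.6018]
J4: z=[0.6320, 0.0055, -0.7749] o=[0.0736, 1.1158, 0.5345] → [-0.0652, 0.1558, -0.0521, 0.6320, 0.0055, -0.7749]
J5: z=[0.3690, -0.8814, 0.2948] o=[-0.1649, 0.9505, 0.3388] → [-0.5586, -0.3123, -0.2343, 0.3690, -0.8814, 0.2948]
J6: z=[0.3690, -0.8814, 0.2948] o=[-0.3034, 1.1055, 0.9758] → [0.0485, -0.0364, -0.1695, 0.3690, -0.8814, 0.2948]
V = J·q̇ = [-1.1127, -0.5217, -0.3536, 0.1270, -0.6915, 0.6578]

-1.1127 -0.5217 -0.3536 0.1270 -0.6915 0.6578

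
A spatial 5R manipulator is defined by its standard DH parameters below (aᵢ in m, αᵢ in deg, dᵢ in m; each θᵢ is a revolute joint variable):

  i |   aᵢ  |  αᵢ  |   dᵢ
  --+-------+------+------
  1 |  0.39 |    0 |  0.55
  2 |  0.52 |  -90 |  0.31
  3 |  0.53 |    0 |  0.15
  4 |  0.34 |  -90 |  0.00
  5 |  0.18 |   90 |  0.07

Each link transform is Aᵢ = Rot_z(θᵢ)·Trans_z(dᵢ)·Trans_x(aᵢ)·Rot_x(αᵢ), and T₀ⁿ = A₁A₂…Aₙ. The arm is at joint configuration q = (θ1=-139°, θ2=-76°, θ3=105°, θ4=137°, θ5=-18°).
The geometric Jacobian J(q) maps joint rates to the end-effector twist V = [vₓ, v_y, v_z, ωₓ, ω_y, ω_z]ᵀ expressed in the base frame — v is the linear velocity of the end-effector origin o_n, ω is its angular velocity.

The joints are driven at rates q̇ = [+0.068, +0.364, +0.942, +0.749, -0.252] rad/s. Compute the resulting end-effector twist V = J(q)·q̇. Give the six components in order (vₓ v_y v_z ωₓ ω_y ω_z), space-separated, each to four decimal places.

-0.2664 0.0181 0.4181 -0.7877 -1.5128 0.3137

o_n = [-0.5799, -0.3069, 0.8323]
J₁: ẑ×o_n = [0.3069, -0.5799, 0.0000], ω = ẑ
J2: z=[0.0000, 0.0000, 1.0000] o=[-0.2943, -0.2559, 0.5500] → [0.0511, -0.2856, 0.0000, 0.0000, 0.0000, 1.0000]
J3: z=[-0.5736, -0.8192, 0.0000] o=[-0.7203, 0.0424, 0.8600] → [0.0227, -0.0159, 0.3154, -0.5736, -0.8192, 0.0000]
J4: z=[-0.5736, -0.8192, 0.0000] o=[-0.6940, -0.1592, 0.3481] → [-0.3966, 0.2777, 0.1782, -0.5736, -0.8192, 0.0000]
J5: z=[-0.7233, 0.5064, 0.4695] o=[-0.5632, -0.2507, 0.6483] → [0.1196, 0.1253, 0.0491, -0.7233, 0.5064, 0.4695]
V = J·q̇ = [-0.2664, 0.0181, 0.4181, -0.7877, -1.5128, 0.3137]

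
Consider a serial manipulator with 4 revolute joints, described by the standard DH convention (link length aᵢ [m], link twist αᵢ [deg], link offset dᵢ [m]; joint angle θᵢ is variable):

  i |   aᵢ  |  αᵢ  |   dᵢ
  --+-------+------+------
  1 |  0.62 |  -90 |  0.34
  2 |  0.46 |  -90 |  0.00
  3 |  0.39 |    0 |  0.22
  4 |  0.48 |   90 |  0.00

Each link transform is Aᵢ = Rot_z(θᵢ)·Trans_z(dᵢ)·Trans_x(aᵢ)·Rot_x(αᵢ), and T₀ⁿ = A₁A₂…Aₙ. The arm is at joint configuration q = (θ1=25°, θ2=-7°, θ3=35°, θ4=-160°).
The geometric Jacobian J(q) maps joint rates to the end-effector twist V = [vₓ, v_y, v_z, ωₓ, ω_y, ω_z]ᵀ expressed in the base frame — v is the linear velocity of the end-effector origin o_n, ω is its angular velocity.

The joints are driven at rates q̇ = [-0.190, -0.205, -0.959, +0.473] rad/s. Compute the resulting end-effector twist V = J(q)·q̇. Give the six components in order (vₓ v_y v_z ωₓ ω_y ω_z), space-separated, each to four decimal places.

0.0986 -0.0041 0.1109 0.0330 -0.2108 0.2924

o_n = [0.9681, 0.6384, 0.1831]
J₁: ẑ×o_n = [-0.6384, 0.9681, 0.0000], ω = ẑ
J2: z=[-0.4226, 0.9063, 0.0000] o=[0.5619, 0.2620, 0.3400] → [-0.1422, -0.0663, -0.5272, -0.4226, 0.9063, 0.0000]
J3: z=[0.1105, 0.0515, -0.9925] o=[0.9757, 0.4550, 0.3961] → [0.1711, 0.0311, 0.0207, 0.1105, 0.0515, -0.9925]
J4: z=[0.1105, 0.0515, -0.9925] o=[1.3819, 0.3976, 0.2166] → [0.2373, 0.4145, 0.0479, 0.1105, 0.0515, -0.9925]
V = J·q̇ = [0.0986, -0.0041, 0.1109, 0.0330, -0.2108, 0.2924]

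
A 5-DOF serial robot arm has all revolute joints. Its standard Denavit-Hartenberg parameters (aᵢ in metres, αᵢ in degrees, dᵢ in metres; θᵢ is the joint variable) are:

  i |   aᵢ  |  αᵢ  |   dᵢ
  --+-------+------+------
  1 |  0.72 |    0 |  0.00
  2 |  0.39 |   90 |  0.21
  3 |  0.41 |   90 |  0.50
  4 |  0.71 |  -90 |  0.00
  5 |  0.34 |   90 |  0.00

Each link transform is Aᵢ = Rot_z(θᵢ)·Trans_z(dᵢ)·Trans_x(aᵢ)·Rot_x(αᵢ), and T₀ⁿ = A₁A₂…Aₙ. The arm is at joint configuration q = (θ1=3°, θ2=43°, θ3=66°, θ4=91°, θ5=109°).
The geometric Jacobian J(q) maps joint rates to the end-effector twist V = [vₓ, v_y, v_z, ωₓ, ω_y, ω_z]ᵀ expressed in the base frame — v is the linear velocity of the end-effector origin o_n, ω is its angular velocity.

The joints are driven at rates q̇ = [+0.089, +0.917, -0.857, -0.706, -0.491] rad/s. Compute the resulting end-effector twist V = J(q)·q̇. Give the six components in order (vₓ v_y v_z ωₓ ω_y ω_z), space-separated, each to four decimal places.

1.0757 1.3184 0.5185 -0.9196 0.2691 1.7416

o_n = [1.6895, -0.5397, 0.7058]
J₁: ẑ×o_n = [0.5397, 1.6895, -0.0000], ω = ẑ
J2: z=[0.0000, 0.0000, 1.0000] o=[0.7190, 0.0377, 0.0000] → [0.5774, 0.9705, -0.0000, 0.0000, 0.0000, 1.0000]
J3: z=[0.7193, -0.6947, 0.0000] o=[0.9899, 0.3182, 0.2100] → [-0.3444, -0.3566, -0.1312, 0.7193, -0.6947, 0.0000]
J4: z=[0.6346, 0.6571, -0.4067] o=[1.4654, 0.0909, 0.5846] → [-0.1768, -0.1681, -0.5474, 0.6346, 0.6571, -0.4067]
J5: z=[-0.2951, -0.2804, -0.9134] o=[1.9726, -0.4059, 0.5732] → [-0.1594, 0.2977, -0.0399, -0.2951, -0.2804, -0.9134]
V = J·q̇ = [1.0757, 1.3184, 0.5185, -0.9196, 0.2691, 1.7416]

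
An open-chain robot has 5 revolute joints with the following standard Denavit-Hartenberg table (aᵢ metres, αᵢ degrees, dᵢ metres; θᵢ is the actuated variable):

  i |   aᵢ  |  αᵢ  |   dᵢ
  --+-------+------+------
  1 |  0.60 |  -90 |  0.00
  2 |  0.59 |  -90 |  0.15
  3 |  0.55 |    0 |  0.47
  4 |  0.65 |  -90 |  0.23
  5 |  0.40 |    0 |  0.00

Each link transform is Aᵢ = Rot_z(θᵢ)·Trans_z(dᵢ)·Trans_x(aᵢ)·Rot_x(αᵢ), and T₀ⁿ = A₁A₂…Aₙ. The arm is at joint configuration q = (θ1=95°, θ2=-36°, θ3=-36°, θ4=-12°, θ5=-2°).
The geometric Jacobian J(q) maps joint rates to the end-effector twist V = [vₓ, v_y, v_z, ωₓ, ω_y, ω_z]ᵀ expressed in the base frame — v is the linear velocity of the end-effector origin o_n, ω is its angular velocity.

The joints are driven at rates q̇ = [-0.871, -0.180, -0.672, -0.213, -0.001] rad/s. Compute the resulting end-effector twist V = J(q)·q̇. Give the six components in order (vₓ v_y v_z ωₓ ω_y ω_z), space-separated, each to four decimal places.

1.1630 0.3806 -0.2053 0.2240 -0.5032 -0.1555

o_n = [-1.4600, 2.3068, 0.4436]
J₁: ẑ×o_n = [-2.3068, -1.4600, 0.0000], ω = ẑ
J2: z=[-0.9962, -0.0872, 0.0000] o=[-0.0523, 0.5977, 0.0000] → [-0.0387, 0.4419, -1.8252, -0.9962, -0.0872, 0.0000]
J3: z=[-0.0512, 0.5855, -0.8090] o=[-0.2433, 1.0601, 0.3468] → [1.0652, 0.9893, 0.6486, -0.0512, 0.5855, -0.8090]
J4: z=[-0.0512, 0.5855, -0.8090] o=[-0.6208, 1.6658, 0.2281] → [0.6447, 0.6899, 0.4585, -0.0512, 0.5855, -0.8090]
J5: z=[0.6142, 0.6572, 0.4368] o=[-1.1445, 2.1089, 0.2977] → [0.0095, -0.2275, 0.3289, 0.6142, 0.6572, 0.4368]
V = J·q̇ = [1.1630, 0.3806, -0.2053, 0.2240, -0.5032, -0.1555]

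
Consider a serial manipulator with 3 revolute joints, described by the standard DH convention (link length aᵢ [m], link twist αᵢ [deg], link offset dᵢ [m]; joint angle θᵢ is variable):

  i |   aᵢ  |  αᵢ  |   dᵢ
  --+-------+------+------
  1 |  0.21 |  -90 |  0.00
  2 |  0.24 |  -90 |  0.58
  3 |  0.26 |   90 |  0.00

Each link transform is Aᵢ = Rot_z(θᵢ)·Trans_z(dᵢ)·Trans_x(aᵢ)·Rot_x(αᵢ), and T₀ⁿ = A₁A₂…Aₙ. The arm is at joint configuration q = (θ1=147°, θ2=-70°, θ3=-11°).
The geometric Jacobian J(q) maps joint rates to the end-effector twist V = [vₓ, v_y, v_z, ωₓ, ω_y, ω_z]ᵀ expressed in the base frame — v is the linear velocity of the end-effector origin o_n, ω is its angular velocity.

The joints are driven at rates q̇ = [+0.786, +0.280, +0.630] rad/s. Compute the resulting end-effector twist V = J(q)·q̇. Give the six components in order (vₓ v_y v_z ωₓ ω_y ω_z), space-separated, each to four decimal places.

o_n = [-0.6611, -0.3214, 0.4654]
J₁: ẑ×o_n = [0.3214, -0.6611, 0.0000], ω = ẑ
J2: z=[-0.5446, -0.8387, 0.0000] o=[-0.1761, 0.1144, 0.0000] → [-0.3903, 0.2535, -0.1694, -0.5446, -0.8387, 0.0000]
J3: z=[-0.7881, 0.5118, -0.3420] o=[-0.5609, -0.3273, 0.2255] → [0.1248, 0.2233, 0.0466, -0.7881, 0.5118, -0.3420]
V = J·q̇ = [0.2220, -0.3080, -0.0181, -0.6490, 0.0876, 0.5705]

0.2220 -0.3080 -0.0181 -0.6490 0.0876 0.5705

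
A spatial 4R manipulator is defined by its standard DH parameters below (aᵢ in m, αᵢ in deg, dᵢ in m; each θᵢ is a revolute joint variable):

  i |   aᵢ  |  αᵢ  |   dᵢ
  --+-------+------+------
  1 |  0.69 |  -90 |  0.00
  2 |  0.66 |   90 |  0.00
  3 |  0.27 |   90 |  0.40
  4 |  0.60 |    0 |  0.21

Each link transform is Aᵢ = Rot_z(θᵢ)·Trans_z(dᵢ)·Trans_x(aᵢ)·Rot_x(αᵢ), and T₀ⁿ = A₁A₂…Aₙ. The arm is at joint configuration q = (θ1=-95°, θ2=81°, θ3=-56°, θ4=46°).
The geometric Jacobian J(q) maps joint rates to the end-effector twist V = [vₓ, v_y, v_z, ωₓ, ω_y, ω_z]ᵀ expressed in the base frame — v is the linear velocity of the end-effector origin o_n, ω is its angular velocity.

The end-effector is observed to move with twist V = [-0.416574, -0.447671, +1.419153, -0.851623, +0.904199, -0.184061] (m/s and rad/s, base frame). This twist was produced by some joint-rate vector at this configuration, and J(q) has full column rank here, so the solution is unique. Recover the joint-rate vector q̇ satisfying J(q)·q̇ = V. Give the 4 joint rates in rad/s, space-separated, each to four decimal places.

-0.1480 -0.8640 -0.8220 0.1130

o_n = [-0.8278, -1.5813, -0.7292]
J₁: ẑ×o_n = [1.5813, -0.8278, 0.0000], ω = ẑ
J2: z=[0.9962, -0.0872, 0.0000] o=[-0.0601, -0.6874, 0.0000] → [0.0635, 0.7264, -0.9575, 0.9962, -0.0872, 0.0000]
J3: z=[-0.0861, -0.9839, 0.1564] o=[-0.0691, -0.7902, -0.6519] → [0.1998, -0.1253, -0.6784, -0.0861, -0.9839, 0.1564]
J4: z=[-0.5458, 0.1779, 0.8188] o=[-0.3286, -1.1878, -0.7384] → [0.3239, -0.4037, 0.3036, -0.5458, 0.1779, 0.8188]
q̇ = J⁺·V = [-0.1480, -0.8640, -0.8220, 0.1130]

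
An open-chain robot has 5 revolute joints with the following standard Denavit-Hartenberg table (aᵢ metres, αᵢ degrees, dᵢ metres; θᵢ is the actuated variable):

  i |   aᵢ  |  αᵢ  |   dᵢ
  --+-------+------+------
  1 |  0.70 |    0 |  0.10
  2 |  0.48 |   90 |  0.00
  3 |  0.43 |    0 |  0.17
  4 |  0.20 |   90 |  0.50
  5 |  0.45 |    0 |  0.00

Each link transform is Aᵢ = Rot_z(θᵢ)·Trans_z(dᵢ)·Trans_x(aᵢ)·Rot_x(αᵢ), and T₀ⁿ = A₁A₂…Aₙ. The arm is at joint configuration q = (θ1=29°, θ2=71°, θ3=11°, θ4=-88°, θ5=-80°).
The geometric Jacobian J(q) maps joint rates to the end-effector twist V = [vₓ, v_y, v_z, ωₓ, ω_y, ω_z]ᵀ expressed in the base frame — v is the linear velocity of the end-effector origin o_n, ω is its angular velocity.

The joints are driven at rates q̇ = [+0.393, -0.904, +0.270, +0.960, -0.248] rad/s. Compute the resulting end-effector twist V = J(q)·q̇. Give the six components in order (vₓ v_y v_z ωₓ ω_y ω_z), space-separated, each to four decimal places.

0.3034 0.4908 0.2980 1.1694 0.4516 -0.4552

o_n = [0.6681, 1.3288, -0.0890]
J₁: ẑ×o_n = [-1.3288, 0.6681, 0.0000], ω = ẑ
J2: z=[0.0000, 0.0000, 1.0000] o=[0.6122, 0.3394, 0.1000] → [-0.9894, 0.0559, 0.0000, 0.0000, 0.0000, 1.0000]
J3: z=[0.9848, 0.1736, 0.0000] o=[0.5289, 0.8121, 0.1000] → [-0.0328, 0.1861, 0.4847, 0.9848, 0.1736, 0.0000]
J4: z=[0.9848, 0.1736, 0.0000] o=[0.6230, 1.2573, 0.1820] → [-0.0471, 0.2669, 0.0626, 0.9848, 0.1736, 0.0000]
J5: z=[0.1692, -0.9596, -0.2250] o=[1.1076, 1.3884, -0.0128] → [0.0596, 0.1117, -0.4318, 0.1692, -0.9596, -0.2250]
V = J·q̇ = [0.3034, 0.4908, 0.2980, 1.1694, 0.4516, -0.4552]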